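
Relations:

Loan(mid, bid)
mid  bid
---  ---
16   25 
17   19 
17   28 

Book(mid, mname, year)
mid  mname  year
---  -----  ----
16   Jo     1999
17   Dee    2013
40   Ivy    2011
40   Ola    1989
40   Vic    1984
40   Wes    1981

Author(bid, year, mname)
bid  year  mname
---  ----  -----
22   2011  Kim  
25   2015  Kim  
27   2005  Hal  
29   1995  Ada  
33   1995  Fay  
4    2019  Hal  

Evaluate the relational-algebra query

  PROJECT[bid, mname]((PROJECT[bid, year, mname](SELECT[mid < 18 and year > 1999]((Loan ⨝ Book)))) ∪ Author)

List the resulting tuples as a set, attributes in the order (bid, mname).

{(19, Dee), (22, Kim), (25, Kim), (27, Hal), (28, Dee), (29, Ada), (33, Fay), (4, Hal)}

Natural join on mid: {(16, 25, Jo, 1999), (17, 19, Dee, 2013), (17, 28, Dee, 2013)}
σ[mid < 18 and year > 1999]: keep tuples satisfying mid < 18 and year > 1999 → {(17, 19, Dee, 2013), (17, 28, Dee, 2013)}
Keep only column(s) bid, year, mname: {(19, 2013, Dee), (28, 2013, Dee)}
Set union of the two operands is {(19, 2013, Dee), (22, 2011, Kim), (25, 2015, Kim), (27, 2005, Hal), (28, 2013, Dee), (29, 1995, Ada), (33, 1995, Fay), (4, 2019, Hal)}.
Keep only column(s) bid, mname: {(19, Dee), (22, Kim), (25, Kim), (27, Hal), (28, Dee), (29, Ada), (33, Fay), (4, Hal)}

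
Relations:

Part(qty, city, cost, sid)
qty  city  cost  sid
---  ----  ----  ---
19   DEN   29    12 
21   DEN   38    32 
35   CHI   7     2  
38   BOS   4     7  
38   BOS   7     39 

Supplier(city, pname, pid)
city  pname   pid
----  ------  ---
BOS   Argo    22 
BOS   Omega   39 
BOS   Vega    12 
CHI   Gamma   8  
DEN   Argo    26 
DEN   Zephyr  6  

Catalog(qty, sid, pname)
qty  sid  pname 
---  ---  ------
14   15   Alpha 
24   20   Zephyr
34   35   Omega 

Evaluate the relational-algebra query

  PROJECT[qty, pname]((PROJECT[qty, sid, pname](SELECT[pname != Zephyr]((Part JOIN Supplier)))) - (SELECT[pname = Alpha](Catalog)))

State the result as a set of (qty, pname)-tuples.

Part ⋈ Supplier (natural join on city): {(19, DEN, 29, 12, Argo, 26), (19, DEN, 29, 12, Zephyr, 6), (21, DEN, 38, 32, Argo, 26), (21, DEN, 38, 32, Zephyr, 6), (35, CHI, 7, 2, Gamma, 8), (38, BOS, 4, 7, Argo, 22), (38, BOS, 4, 7, Omega, 39), (38, BOS, 4, 7, Vega, 12), (38, BOS, 7, 39, Argo, 22), (38, BOS, 7, 39, Omega, 39), (38, BOS, 7, 39, Vega, 12)}
Filtering on pname != Zephyr leaves {(19, DEN, 29, 12, Argo, 26), (21, DEN, 38, 32, Argo, 26), (35, CHI, 7, 2, Gamma, 8), (38, BOS, 4, 7, Argo, 22), (38, BOS, 4, 7, Omega, 39), (38, BOS, 4, 7, Vega, 12), (38, BOS, 7, 39, Argo, 22), (38, BOS, 7, 39, Omega, 39), (38, BOS, 7, 39, Vega, 12)}.
Projecting to qty, sid, pname: {(19, 12, Argo), (21, 32, Argo), (35, 2, Gamma), (38, 39, Argo), (38, 39, Omega), (38, 39, Vega), (38, 7, Argo), (38, 7, Omega), (38, 7, Vega)}
Filtering on pname = Alpha leaves {(14, 15, Alpha)}.
Difference: {(19, 12, Argo), (21, 32, Argo), (35, 2, Gamma), (38, 39, Argo), (38, 39, Omega), (38, 39, Vega), (38, 7, Argo), (38, 7, Omega), (38, 7, Vega)} with {(14, 15, Alpha)} → {(19, 12, Argo), (21, 32, Argo), (35, 2, Gamma), (38, 39, Argo), (38, 39, Omega), (38, 39, Vega), (38, 7, Argo), (38, 7, Omega), (38, 7, Vega)}
Projecting to qty, pname (3 duplicate(s) eliminated): {(19, Argo), (21, Argo), (35, Gamma), (38, Argo), (38, Omega), (38, Vega)}

{(19, Argo), (21, Argo), (35, Gamma), (38, Argo), (38, Omega), (38, Vega)}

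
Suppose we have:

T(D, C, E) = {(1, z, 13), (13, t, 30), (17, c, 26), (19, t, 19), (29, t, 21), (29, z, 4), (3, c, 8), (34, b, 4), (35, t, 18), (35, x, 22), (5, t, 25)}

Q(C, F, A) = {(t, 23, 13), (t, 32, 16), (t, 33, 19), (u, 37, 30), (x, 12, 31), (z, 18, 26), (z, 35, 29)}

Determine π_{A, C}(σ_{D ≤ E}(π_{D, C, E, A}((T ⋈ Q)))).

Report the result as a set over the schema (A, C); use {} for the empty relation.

T ⋈ Q (natural join on C): {(1, z, 13, 18, 26), (1, z, 13, 35, 29), (13, t, 30, 23, 13), (13, t, 30, 32, 16), (13, t, 30, 33, 19), (19, t, 19, 23, 13), (19, t, 19, 32, 16), (19, t, 19, 33, 19), (29, t, 21, 23, 13), (29, t, 21, 32, 16), (29, t, 21, 33, 19), (29, z, 4, 18, 26), (29, z, 4, 35, 29), (35, t, 18, 23, 13), (35, t, 18, 32, 16), (35, t, 18, 33, 19), (35, x, 22, 12, 31), (5, t, 25, 23, 13), (5, t, 25, 32, 16), (5, t, 25, 33, 19)}
π_{D, C, E, A} gives {(1, z, 13, 26), (1, z, 13, 29), (13, t, 30, 13), (13, t, 30, 16), (13, t, 30, 19), (19, t, 19, 13), (19, t, 19, 16), (19, t, 19, 19), (29, t, 21, 13), (29, t, 21, 16), (29, t, 21, 19), (29, z, 4, 26), (29, z, 4, 29), (35, t, 18, 13), (35, t, 18, 16), (35, t, 18, 19), (35, x, 22, 31), (5, t, 25, 13), (5, t, 25, 16), (5, t, 25, 19)}.
Apply σ_{D ≤ E}; surviving tuples: {(1, z, 13, 26), (1, z, 13, 29), (13, t, 30, 13), (13, t, 30, 16), (13, t, 30, 19), (19, t, 19, 13), (19, t, 19, 16), (19, t, 19, 19), (5, t, 25, 13), (5, t, 25, 16), (5, t, 25, 19)}
π_{A, C} gives {(13, t), (16, t), (19, t), (26, z), (29, z)} (6 duplicate(s) eliminated).

{(13, t), (16, t), (19, t), (26, z), (29, z)}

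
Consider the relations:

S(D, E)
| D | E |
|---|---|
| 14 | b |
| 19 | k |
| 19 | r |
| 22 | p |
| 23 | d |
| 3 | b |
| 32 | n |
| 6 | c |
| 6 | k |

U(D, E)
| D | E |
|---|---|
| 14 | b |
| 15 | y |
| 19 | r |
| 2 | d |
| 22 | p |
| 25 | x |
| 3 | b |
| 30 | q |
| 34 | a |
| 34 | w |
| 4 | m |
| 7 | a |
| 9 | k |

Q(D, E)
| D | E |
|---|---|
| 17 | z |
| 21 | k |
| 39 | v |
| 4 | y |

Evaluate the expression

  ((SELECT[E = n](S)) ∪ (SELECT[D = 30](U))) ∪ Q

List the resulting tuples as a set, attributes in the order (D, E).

Selection E = n: {(32, n)}
Selection D = 30: {(30, q)}
Taking the union: {(30, q), (32, n)}
Taking the union: {(17, z), (21, k), (30, q), (32, n), (39, v), (4, y)}

{(17, z), (21, k), (30, q), (32, n), (39, v), (4, y)}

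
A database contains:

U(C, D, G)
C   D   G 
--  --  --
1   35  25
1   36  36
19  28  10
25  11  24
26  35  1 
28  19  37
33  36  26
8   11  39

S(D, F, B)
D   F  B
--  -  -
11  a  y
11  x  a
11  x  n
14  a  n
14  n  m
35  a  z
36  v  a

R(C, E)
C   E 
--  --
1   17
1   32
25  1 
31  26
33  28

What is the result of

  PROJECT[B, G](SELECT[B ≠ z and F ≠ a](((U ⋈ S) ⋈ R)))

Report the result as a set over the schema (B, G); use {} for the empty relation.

{(a, 24), (a, 26), (a, 36), (n, 24)}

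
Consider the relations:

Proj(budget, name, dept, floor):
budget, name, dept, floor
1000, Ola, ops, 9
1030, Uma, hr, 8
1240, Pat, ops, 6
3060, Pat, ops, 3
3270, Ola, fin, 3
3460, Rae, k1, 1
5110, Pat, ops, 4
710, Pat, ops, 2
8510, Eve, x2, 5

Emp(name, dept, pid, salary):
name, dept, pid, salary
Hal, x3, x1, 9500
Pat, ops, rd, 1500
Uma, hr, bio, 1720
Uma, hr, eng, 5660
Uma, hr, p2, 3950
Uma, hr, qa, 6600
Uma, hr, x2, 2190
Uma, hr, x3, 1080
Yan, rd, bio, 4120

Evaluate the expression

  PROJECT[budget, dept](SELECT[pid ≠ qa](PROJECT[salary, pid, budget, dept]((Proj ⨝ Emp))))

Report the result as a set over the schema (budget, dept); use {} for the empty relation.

Natural join on name, dept: {(1030, Uma, hr, 8, bio, 1720), (1030, Uma, hr, 8, eng, 5660), (1030, Uma, hr, 8, p2, 3950), (1030, Uma, hr, 8, qa, 6600), (1030, Uma, hr, 8, x2, 2190), (1030, Uma, hr, 8, x3, 1080), (1240, Pat, ops, 6, rd, 1500), (3060, Pat, ops, 3, rd, 1500), (5110, Pat, ops, 4, rd, 1500), (710, Pat, ops, 2, rd, 1500)}
π[salary, pid, budget, dept]: project onto (salary, pid, budget, dept) → {(1080, x3, 1030, hr), (1500, rd, 1240, ops), (1500, rd, 3060, ops), (1500, rd, 5110, ops), (1500, rd, 710, ops), (1720, bio, 1030, hr), (2190, x2, 1030, hr), (3950, p2, 1030, hr), (5660, eng, 1030, hr), (6600, qa, 1030, hr)}
Filtering on pid ≠ qa leaves {(1080, x3, 1030, hr), (1500, rd, 1240, ops), (1500, rd, 3060, ops), (1500, rd, 5110, ops), (1500, rd, 710, ops), (1720, bio, 1030, hr), (2190, x2, 1030, hr), (3950, p2, 1030, hr), (5660, eng, 1030, hr)}.
π[budget, dept]: project onto (budget, dept) (4 duplicate(s) eliminated) → {(1030, hr), (1240, ops), (3060, ops), (5110, ops), (710, ops)}

{(1030, hr), (1240, ops), (3060, ops), (5110, ops), (710, ops)}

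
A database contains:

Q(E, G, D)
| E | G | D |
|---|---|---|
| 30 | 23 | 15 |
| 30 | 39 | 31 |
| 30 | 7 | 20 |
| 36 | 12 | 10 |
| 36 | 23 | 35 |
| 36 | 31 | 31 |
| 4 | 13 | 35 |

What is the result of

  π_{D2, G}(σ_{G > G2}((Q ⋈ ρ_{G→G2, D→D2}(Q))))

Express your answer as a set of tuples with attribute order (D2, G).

{(10, 23), (10, 31), (15, 39), (20, 23), (20, 39), (35, 31)}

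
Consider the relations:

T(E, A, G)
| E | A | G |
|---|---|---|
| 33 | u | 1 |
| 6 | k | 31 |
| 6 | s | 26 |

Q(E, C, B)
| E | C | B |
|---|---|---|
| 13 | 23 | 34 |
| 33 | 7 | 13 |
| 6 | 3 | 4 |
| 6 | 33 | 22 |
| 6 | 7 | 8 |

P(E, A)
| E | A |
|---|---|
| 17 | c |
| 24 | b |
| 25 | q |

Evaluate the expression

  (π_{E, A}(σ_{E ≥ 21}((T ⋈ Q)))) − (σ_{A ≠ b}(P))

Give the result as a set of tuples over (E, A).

T ⋈ Q (natural join on E): {(33, u, 1, 7, 13), (6, k, 31, 3, 4), (6, k, 31, 33, 22), (6, k, 31, 7, 8), (6, s, 26, 3, 4), (6, s, 26, 33, 22), (6, s, 26, 7, 8)}
Selection E ≥ 21: {(33, u, 1, 7, 13)}
Projecting to E, A: {(33, u)}
Selection A ≠ b: {(17, c), (25, q)}
Difference: {(33, u)} with {(17, c), (25, q)} → {(33, u)}

{(33, u)}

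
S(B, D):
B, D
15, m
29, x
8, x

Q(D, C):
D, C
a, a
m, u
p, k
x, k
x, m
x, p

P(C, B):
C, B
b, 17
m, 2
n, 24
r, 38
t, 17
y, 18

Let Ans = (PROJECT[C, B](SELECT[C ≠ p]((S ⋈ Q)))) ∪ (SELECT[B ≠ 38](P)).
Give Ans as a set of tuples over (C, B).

{(b, 17), (k, 29), (k, 8), (m, 2), (m, 29), (m, 8), (n, 24), (t, 17), (u, 15), (y, 18)}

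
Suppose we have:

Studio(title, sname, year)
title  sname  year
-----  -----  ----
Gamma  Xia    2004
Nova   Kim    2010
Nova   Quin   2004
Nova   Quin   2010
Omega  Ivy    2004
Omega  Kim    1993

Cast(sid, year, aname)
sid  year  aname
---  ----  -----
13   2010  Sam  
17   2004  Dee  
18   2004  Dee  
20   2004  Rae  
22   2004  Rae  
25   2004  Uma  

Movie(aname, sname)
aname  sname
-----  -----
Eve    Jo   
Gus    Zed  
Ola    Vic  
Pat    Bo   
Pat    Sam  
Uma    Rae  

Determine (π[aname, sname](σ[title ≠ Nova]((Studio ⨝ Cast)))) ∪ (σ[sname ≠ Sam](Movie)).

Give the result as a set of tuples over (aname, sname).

{(Dee, Ivy), (Dee, Xia), (Eve, Jo), (Gus, Zed), (Ola, Vic), (Pat, Bo), (Rae, Ivy), (Rae, Xia), (Uma, Ivy), (Uma, Rae), (Uma, Xia)}

Natural join on year: {(Gamma, Xia, 2004, 17, Dee), (Gamma, Xia, 2004, 18, Dee), (Gamma, Xia, 2004, 20, Rae), (Gamma, Xia, 2004, 22, Rae), (Gamma, Xia, 2004, 25, Uma), (Nova, Kim, 2010, 13, Sam), (Nova, Quin, 2004, 17, Dee), (Nova, Quin, 2004, 18, Dee), (Nova, Quin, 2004, 20, Rae), (Nova, Quin, 2004, 22, Rae), (Nova, Quin, 2004, 25, Uma), (Nova, Quin, 2010, 13, Sam), (Omega, Ivy, 2004, 17, Dee), (Omega, Ivy, 2004, 18, Dee), (Omega, Ivy, 2004, 20, Rae), (Omega, Ivy, 2004, 22, Rae), (Omega, Ivy, 2004, 25, Uma)}
σ[title ≠ Nova]: keep tuples satisfying title ≠ Nova → {(Gamma, Xia, 2004, 17, Dee), (Gamma, Xia, 2004, 18, Dee), (Gamma, Xia, 2004, 20, Rae), (Gamma, Xia, 2004, 22, Rae), (Gamma, Xia, 2004, 25, Uma), (Omega, Ivy, 2004, 17, Dee), (Omega, Ivy, 2004, 18, Dee), (Omega, Ivy, 2004, 20, Rae), (Omega, Ivy, 2004, 22, Rae), (Omega, Ivy, 2004, 25, Uma)}
π_{aname, sname} gives {(Dee, Ivy), (Dee, Xia), (Rae, Ivy), (Rae, Xia), (Uma, Ivy), (Uma, Xia)} (4 duplicate(s) eliminated).
σ[sname ≠ Sam]: keep tuples satisfying sname ≠ Sam → {(Eve, Jo), (Gus, Zed), (Ola, Vic), (Pat, Bo), (Uma, Rae)}
Union: {(Dee, Ivy), (Dee, Xia), (Rae, Ivy), (Rae, Xia), (Uma, Ivy), (Uma, Xia)} with {(Eve, Jo), (Gus, Zed), (Ola, Vic), (Pat, Bo), (Uma, Rae)} → {(Dee, Ivy), (Dee, Xia), (Eve, Jo), (Gus, Zed), (Ola, Vic), (Pat, Bo), (Rae, Ivy), (Rae, Xia), (Uma, Ivy), (Uma, Rae), (Uma, Xia)}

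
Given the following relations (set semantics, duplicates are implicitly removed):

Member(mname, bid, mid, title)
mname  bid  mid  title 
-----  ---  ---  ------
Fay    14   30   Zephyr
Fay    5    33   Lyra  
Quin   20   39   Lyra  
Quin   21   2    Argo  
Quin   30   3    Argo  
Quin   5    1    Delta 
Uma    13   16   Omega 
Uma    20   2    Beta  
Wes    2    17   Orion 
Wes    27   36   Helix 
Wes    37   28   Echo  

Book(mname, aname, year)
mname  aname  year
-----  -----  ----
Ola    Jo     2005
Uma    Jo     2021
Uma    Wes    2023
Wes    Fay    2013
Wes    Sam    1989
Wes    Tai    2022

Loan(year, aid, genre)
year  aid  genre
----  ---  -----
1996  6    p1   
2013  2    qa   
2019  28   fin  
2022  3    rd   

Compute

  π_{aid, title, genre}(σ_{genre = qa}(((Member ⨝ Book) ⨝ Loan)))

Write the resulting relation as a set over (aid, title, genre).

{(2, Echo, qa), (2, Helix, qa), (2, Orion, qa)}

Natural join on mname: {(Uma, 13, 16, Omega, Jo, 2021), (Uma, 13, 16, Omega, Wes, 2023), (Uma, 20, 2, Beta, Jo, 2021), (Uma, 20, 2, Beta, Wes, 2023), (Wes, 2, 17, Orion, Fay, 2013), (Wes, 2, 17, Orion, Sam, 1989), (Wes, 2, 17, Orion, Tai, 2022), (Wes, 27, 36, Helix, Fay, 2013), (Wes, 27, 36, Helix, Sam, 1989), (Wes, 27, 36, Helix, Tai, 2022), (Wes, 37, 28, Echo, Fay, 2013), (Wes, 37, 28, Echo, Sam, 1989), (Wes, 37, 28, Echo, Tai, 2022)}
Natural join on year: {(Wes, 2, 17, Orion, Fay, 2013, 2, qa), (Wes, 2, 17, Orion, Tai, 2022, 3, rd), (Wes, 27, 36, Helix, Fay, 2013, 2, qa), (Wes, 27, 36, Helix, Tai, 2022, 3, rd), (Wes, 37, 28, Echo, Fay, 2013, 2, qa), (Wes, 37, 28, Echo, Tai, 2022, 3, rd)}
Apply σ_{genre = qa}; surviving tuples: {(Wes, 2, 17, Orion, Fay, 2013, 2, qa), (Wes, 27, 36, Helix, Fay, 2013, 2, qa), (Wes, 37, 28, Echo, Fay, 2013, 2, qa)}
π[aid, title, genre]: project onto (aid, title, genre) → {(2, Echo, qa), (2, Helix, qa), (2, Orion, qa)}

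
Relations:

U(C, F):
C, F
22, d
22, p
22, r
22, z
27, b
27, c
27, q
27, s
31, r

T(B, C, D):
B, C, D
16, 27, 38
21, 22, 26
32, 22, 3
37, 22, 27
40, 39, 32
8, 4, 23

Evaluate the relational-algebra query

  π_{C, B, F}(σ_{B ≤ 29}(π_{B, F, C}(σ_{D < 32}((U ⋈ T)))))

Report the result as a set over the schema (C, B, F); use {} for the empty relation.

U ⋈ T (natural join on C): {(22, d, 21, 26), (22, d, 32, 3), (22, d, 37, 27), (22, p, 21, 26), (22, p, 32, 3), (22, p, 37, 27), (22, r, 21, 26), (22, r, 32, 3), (22, r, 37, 27), (22, z, 21, 26), (22, z, 32, 3), (22, z, 37, 27), (27, b, 16, 38), (27, c, 16, 38), (27, q, 16, 38), (27, s, 16, 38)}
Filtering on D < 32 leaves {(22, d, 21, 26), (22, d, 32, 3), (22, d, 37, 27), (22, p, 21, 26), (22, p, 32, 3), (22, p, 37, 27), (22, r, 21, 26), (22, r, 32, 3), (22, r, 37, 27), (22, z, 21, 26), (22, z, 32, 3), (22, z, 37, 27)}.
π_{B, F, C} gives {(21, d, 22), (21, p, 22), (21, r, 22), (21, z, 22), (32, d, 22), (32, p, 22), (32, r, 22), (32, z, 22), (37, d, 22), (37, p, 22), (37, r, 22), (37, z, 22)}.
Filtering on B ≤ 29 leaves {(21, d, 22), (21, p, 22), (21, r, 22), (21, z, 22)}.
π_{C, B, F} gives {(22, 21, d), (22, 21, p), (22, 21, r), (22, 21, z)}.

{(22, 21, d), (22, 21, p), (22, 21, r), (22, 21, z)}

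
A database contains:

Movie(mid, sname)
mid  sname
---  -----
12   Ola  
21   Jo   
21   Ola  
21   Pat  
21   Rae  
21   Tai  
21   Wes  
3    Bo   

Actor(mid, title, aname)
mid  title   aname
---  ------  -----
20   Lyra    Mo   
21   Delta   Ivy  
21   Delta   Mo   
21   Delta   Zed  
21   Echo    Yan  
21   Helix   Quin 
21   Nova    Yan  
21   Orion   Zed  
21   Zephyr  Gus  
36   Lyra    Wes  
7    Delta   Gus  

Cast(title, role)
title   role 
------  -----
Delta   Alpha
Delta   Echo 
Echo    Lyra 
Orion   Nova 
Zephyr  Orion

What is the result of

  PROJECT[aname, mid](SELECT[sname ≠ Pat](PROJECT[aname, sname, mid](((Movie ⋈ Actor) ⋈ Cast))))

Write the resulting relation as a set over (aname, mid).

{(Gus, 21), (Ivy, 21), (Mo, 21), (Yan, 21), (Zed, 21)}

Natural join on mid: {(21, Jo, Delta, Ivy), (21, Jo, Delta, Mo), (21, Jo, Delta, Zed), (21, Jo, Echo, Yan), (21, Jo, Helix, Quin), (21, Jo, Nova, Yan), (21, Jo, Orion, Zed), (21, Jo, Zephyr, Gus), (21, Ola, Delta, Ivy), (21, Ola, Delta, Mo), (21, Ola, Delta, Zed), (21, Ola, Echo, Yan), (21, Ola, Helix, Quin), (21, Ola, Nova, Yan), (21, Ola, Orion, Zed), (21, Ola, Zephyr, Gus), (21, Pat, Delta, Ivy), (21, Pat, Delta, Mo), (21, Pat, Delta, Zed), (21, Pat, Echo, Yan), (21, Pat, Helix, Quin), (21, Pat, Nova, Yan), (21, Pat, Orion, Zed), (21, Pat, Zephyr, Gus), (21, Rae, Delta, Ivy), (21, Rae, Delta, Mo), (21, Rae, Delta, Zed), (21, Rae, Echo, Yan), (21, Rae, Helix, Quin), (21, Rae, Nova, Yan), (21, Rae, Orion, Zed), (21, Rae, Zephyr, Gus), (21, Tai, Delta, Ivy), (21, Tai, Delta, Mo), (21, Tai, Delta, Zed), (21, Tai, Echo, Yan), (21, Tai, Helix, Quin), (21, Tai, Nova, Yan), (21, Tai, Orion, Zed), (21, Tai, Zephyr, Gus), (21, Wes, Delta, Ivy), (21, Wes, Delta, Mo), (21, Wes, Delta, Zed), (21, Wes, Echo, Yan), (21, Wes, Helix, Quin), (21, Wes, Nova, Yan), (21, Wes, Orion, Zed), (21, Wes, Zephyr, Gus)}
Natural join on title: {(21, Jo, Delta, Ivy, Alpha), (21, Jo, Delta, Ivy, Echo), (21, Jo, Delta, Mo, Alpha), (21, Jo, Delta, Mo, Echo), (21, Jo, Delta, Zed, Alpha), (21, Jo, Delta, Zed, Echo), (21, Jo, Echo, Yan, Lyra), (21, Jo, Orion, Zed, Nova), (21, Jo, Zephyr, Gus, Orion), (21, Ola, Delta, Ivy, Alpha), (21, Ola, Delta, Ivy, Echo), (21, Ola, Delta, Mo, Alpha), (21, Ola, Delta, Mo, Echo), (21, Ola, Delta, Zed, Alpha), (21, Ola, Delta, Zed, Echo), (21, Ola, Echo, Yan, Lyra), (21, Ola, Orion, Zed, Nova), (21, Ola, Zephyr, Gus, Orion), (21, Pat, Delta, Ivy, Alpha), (21, Pat, Delta, Ivy, Echo), (21, Pat, Delta, Mo, Alpha), (21, Pat, Delta, Mo, Echo), (21, Pat, Delta, Zed, Alpha), (21, Pat, Delta, Zed, Echo), (21, Pat, Echo, Yan, Lyra), (21, Pat, Orion, Zed, Nova), (21, Pat, Zephyr, Gus, Orion), (21, Rae, Delta, Ivy, Alpha), (21, Rae, Delta, Ivy, Echo), (21, Rae, Delta, Mo, Alpha), (21, Rae, Delta, Mo, Echo), (21, Rae, Delta, Zed, Alpha), (21, Rae, Delta, Zed, Echo), (21, Rae, Echo, Yan, Lyra), (21, Rae, Orion, Zed, Nova), (21, Rae, Zephyr, Gus, Orion), (21, Tai, Delta, Ivy, Alpha), (21, Tai, Delta, Ivy, Echo), (21, Tai, Delta, Mo, Alpha), (21, Tai, Delta, Mo, Echo), (21, Tai, Delta, Zed, Alpha), (21, Tai, Delta, Zed, Echo), (21, Tai, Echo, Yan, Lyra), (21, Tai, Orion, Zed, Nova), (21, Tai, Zephyr, Gus, Orion), (21, Wes, Delta, Ivy, Alpha), (21, Wes, Delta, Ivy, Echo), (21, Wes, Delta, Mo, Alpha), (21, Wes, Delta, Mo, Echo), (21, Wes, Delta, Zed, Alpha), (21, Wes, Delta, Zed, Echo), (21, Wes, Echo, Yan, Lyra), (21, Wes, Orion, Zed, Nova), (21, Wes, Zephyr, Gus, Orion)}
π_{aname, sname, mid} gives {(Gus, Jo, 21), (Gus, Ola, 21), (Gus, Pat, 21), (Gus, Rae, 21), (Gus, Tai, 21), (Gus, Wes, 21), (Ivy, Jo, 21), (Ivy, Ola, 21), (Ivy, Pat, 21), (Ivy, Rae, 21), (Ivy, Tai, 21), (Ivy, Wes, 21), (Mo, Jo, 21), (Mo, Ola, 21), (Mo, Pat, 21), (Mo, Rae, 21), (Mo, Tai, 21), (Mo, Wes, 21), (Yan, Jo, 21), (Yan, Ola, 21), (Yan, Pat, 21), (Yan, Rae, 21), (Yan, Tai, 21), (Yan, Wes, 21), (Zed, Jo, 21), (Zed, Ola, 21), (Zed, Pat, 21), (Zed, Rae, 21), (Zed, Tai, 21), (Zed, Wes, 21)} (24 duplicate(s) eliminated).
Apply σ_{sname ≠ Pat}; surviving tuples: {(Gus, Jo, 21), (Gus, Ola, 21), (Gus, Rae, 21), (Gus, Tai, 21), (Gus, Wes, 21), (Ivy, Jo, 21), (Ivy, Ola, 21), (Ivy, Rae, 21), (Ivy, Tai, 21), (Ivy, Wes, 21), (Mo, Jo, 21), (Mo, Ola, 21), (Mo, Rae, 21), (Mo, Tai, 21), (Mo, Wes, 21), (Yan, Jo, 21), (Yan, Ola, 21), (Yan, Rae, 21), (Yan, Tai, 21), (Yan, Wes, 21), (Zed, Jo, 21), (Zed, Ola, 21), (Zed, Rae, 21), (Zed, Tai, 21), (Zed, Wes, 21)}
π_{aname, mid} gives {(Gus, 21), (Ivy, 21), (Mo, 21), (Yan, 21), (Zed, 21)} (20 duplicate(s) eliminated).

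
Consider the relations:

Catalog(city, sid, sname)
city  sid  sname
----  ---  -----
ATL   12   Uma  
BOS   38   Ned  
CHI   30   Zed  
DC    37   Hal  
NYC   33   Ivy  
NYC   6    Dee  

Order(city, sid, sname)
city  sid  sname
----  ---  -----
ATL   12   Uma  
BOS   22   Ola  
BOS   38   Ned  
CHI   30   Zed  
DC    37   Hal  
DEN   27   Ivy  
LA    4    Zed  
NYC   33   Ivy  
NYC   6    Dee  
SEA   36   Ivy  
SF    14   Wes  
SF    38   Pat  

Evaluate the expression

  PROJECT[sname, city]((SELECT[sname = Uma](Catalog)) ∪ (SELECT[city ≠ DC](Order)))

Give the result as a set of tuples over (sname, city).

Apply σ_{sname = Uma}; surviving tuples: {(ATL, 12, Uma)}
Apply σ_{city ≠ DC}; surviving tuples: {(ATL, 12, Uma), (BOS, 22, Ola), (BOS, 38, Ned), (CHI, 30, Zed), (DEN, 27, Ivy), (LA, 4, Zed), (NYC, 33, Ivy), (NYC, 6, Dee), (SEA, 36, Ivy), (SF, 14, Wes), (SF, 38, Pat)}
Set union of the two operands is {(ATL, 12, Uma), (BOS, 22, Ola), (BOS, 38, Ned), (CHI, 30, Zed), (DEN, 27, Ivy), (LA, 4, Zed), (NYC, 33, Ivy), (NYC, 6, Dee), (SEA, 36, Ivy), (SF, 14, Wes), (SF, 38, Pat)}.
π[sname, city]: project onto (sname, city) → {(Dee, NYC), (Ivy, DEN), (Ivy, NYC), (Ivy, SEA), (Ned, BOS), (Ola, BOS), (Pat, SF), (Uma, ATL), (Wes, SF), (Zed, CHI), (Zed, LA)}

{(Dee, NYC), (Ivy, DEN), (Ivy, NYC), (Ivy, SEA), (Ned, BOS), (Ola, BOS), (Pat, SF), (Uma, ATL), (Wes, SF), (Zed, CHI), (Zed, LA)}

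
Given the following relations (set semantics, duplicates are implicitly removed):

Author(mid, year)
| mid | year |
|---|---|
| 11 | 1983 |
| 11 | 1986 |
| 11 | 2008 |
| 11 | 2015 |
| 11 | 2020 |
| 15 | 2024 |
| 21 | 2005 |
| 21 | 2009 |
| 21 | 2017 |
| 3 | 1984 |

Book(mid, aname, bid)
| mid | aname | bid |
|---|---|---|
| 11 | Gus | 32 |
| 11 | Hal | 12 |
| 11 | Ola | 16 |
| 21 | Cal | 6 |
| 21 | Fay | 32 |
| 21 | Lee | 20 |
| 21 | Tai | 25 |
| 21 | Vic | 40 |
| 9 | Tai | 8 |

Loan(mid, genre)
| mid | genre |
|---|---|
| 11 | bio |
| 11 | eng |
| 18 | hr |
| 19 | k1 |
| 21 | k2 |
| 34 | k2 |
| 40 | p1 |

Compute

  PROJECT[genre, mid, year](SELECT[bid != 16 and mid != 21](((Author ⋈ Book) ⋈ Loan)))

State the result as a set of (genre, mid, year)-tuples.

Joining Author and Book on mid yields {(11, 1983, Gus, 32), (11, 1983, Hal, 12), (11, 1983, Ola, 16), (11, 1986, Gus, 32), (11, 1986, Hal, 12), (11, 1986, Ola, 16), (11, 2008, Gus, 32), (11, 2008, Hal, 12), (11, 2008, Ola, 16), (11, 2015, Gus, 32), (11, 2015, Hal, 12), (11, 2015, Ola, 16), (11, 2020, Gus, 32), (11, 2020, Hal, 12), (11, 2020, Ola, 16), (21, 2005, Cal, 6), (21, 2005, Fay, 32), (21, 2005, Lee, 20), (21, 2005, Tai, 25), (21, 2005, Vic, 40), (21, 2009, Cal, 6), (21, 2009, Fay, 32), (21, 2009, Lee, 20), (21, 2009, Tai, 25), (21, 2009, Vic, 40), (21, 2017, Cal, 6), (21, 2017, Fay, 32), (21, 2017, Lee, 20), (21, 2017, Tai, 25), (21, 2017, Vic, 40)}.
Joining (Author ⋈ Book) and Loan on mid yields {(11, 1983, Gus, 32, bio), (11, 1983, Gus, 32, eng), (11, 1983, Hal, 12, bio), (11, 1983, Hal, 12, eng), (11, 1983, Ola, 16, bio), (11, 1983, Ola, 16, eng), (11, 1986, Gus, 32, bio), (11, 1986, Gus, 32, eng), (11, 1986, Hal, 12, bio), (11, 1986, Hal, 12, eng), (11, 1986, Ola, 16, bio), (11, 1986, Ola, 16, eng), (11, 2008, Gus, 32, bio), (11, 2008, Gus, 32, eng), (11, 2008, Hal, 12, bio), (11, 2008, Hal, 12, eng), (11, 2008, Ola, 16, bio), (11, 2008, Ola, 16, eng), (11, 2015, Gus, 32, bio), (11, 2015, Gus, 32, eng), (11, 2015, Hal, 12, bio), (11, 2015, Hal, 12, eng), (11, 2015, Ola, 16, bio), (11, 2015, Ola, 16, eng), (11, 2020, Gus, 32, bio), (11, 2020, Gus, 32, eng), (11, 2020, Hal, 12, bio), (11, 2020, Hal, 12, eng), (11, 2020, Ola, 16, bio), (11, 2020, Ola, 16, eng), (21, 2005, Cal, 6, k2), (21, 2005, Fay, 32, k2), (21, 2005, Lee, 20, k2), (21, 2005, Tai, 25, k2), (21, 2005, Vic, 40, k2), (21, 2009, Cal, 6, k2), (21, 2009, Fay, 32, k2), (21, 2009, Lee, 20, k2), (21, 2009, Tai, 25, k2), (21, 2009, Vic, 40, k2), (21, 2017, Cal, 6, k2), (21, 2017, Fay, 32, k2), (21, 2017, Lee, 20, k2), (21, 2017, Tai, 25, k2), (21, 2017, Vic, 40, k2)}.
Selection bid != 16 and mid != 21: {(11, 1983, Gus, 32, bio), (11, 1983, Gus, 32, eng), (11, 1983, Hal, 12, bio), (11, 1983, Hal, 12, eng), (11, 1986, Gus, 32, bio), (11, 1986, Gus, 32, eng), (11, 1986, Hal, 12, bio), (11, 1986, Hal, 12, eng), (11, 2008, Gus, 32, bio), (11, 2008, Gus, 32, eng), (11, 2008, Hal, 12, bio), (11, 2008, Hal, 12, eng), (11, 2015, Gus, 32, bio), (11, 2015, Gus, 32, eng), (11, 2015, Hal, 12, bio), (11, 2015, Hal, 12, eng), (11, 2020, Gus, 32, bio), (11, 2020, Gus, 32, eng), (11, 2020, Hal, 12, bio), (11, 2020, Hal, 12, eng)}
Keep only column(s) genre, mid, year (10 duplicate(s) eliminated): {(bio, 11, 1983), (bio, 11, 1986), (bio, 11, 2008), (bio, 11, 2015), (bio, 11, 2020), (eng, 11, 1983), (eng, 11, 1986), (eng, 11, 2008), (eng, 11, 2015), (eng, 11, 2020)}

{(bio, 11, 1983), (bio, 11, 1986), (bio, 11, 2008), (bio, 11, 2015), (bio, 11, 2020), (eng, 11, 1983), (eng, 11, 1986), (eng, 11, 2008), (eng, 11, 2015), (eng, 11, 2020)}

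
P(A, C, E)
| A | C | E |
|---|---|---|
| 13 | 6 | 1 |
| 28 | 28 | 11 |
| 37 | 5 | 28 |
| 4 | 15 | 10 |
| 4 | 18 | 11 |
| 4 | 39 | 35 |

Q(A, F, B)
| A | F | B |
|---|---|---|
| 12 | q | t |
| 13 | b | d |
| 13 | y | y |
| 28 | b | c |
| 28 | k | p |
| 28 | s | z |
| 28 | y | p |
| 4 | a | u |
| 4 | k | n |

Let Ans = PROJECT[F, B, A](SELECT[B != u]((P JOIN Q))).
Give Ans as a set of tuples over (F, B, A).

{(b, c, 28), (b, d, 13), (k, n, 4), (k, p, 28), (s, z, 28), (y, p, 28), (y, y, 13)}

Natural join on A: {(13, 6, 1, b, d), (13, 6, 1, y, y), (28, 28, 11, b, c), (28, 28, 11, k, p), (28, 28, 11, s, z), (28, 28, 11, y, p), (4, 15, 10, a, u), (4, 15, 10, k, n), (4, 18, 11, a, u), (4, 18, 11, k, n), (4, 39, 35, a, u), (4, 39, 35, k, n)}
σ[B != u]: keep tuples satisfying B != u → {(13, 6, 1, b, d), (13, 6, 1, y, y), (28, 28, 11, b, c), (28, 28, 11, k, p), (28, 28, 11, s, z), (28, 28, 11, y, p), (4, 15, 10, k, n), (4, 18, 11, k, n), (4, 39, 35, k, n)}
Keep only column(s) F, B, A (2 duplicate(s) eliminated): {(b, c, 28), (b, d, 13), (k, n, 4), (k, p, 28), (s, z, 28), (y, p, 28), (y, y, 13)}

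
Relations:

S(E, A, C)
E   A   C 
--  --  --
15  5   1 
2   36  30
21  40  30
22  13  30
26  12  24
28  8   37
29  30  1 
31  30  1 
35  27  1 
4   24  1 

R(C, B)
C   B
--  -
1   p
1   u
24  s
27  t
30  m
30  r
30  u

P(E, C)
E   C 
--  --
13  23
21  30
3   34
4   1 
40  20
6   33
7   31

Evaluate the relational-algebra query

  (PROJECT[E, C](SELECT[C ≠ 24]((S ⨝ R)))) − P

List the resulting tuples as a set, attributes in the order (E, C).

{(15, 1), (2, 30), (22, 30), (29, 1), (31, 1), (35, 1)}

Joining S and R on C yields {(15, 5, 1, p), (15, 5, 1, u), (2, 36, 30, m), (2, 36, 30, r), (2, 36, 30, u), (21, 40, 30, m), (21, 40, 30, r), (21, 40, 30, u), (22, 13, 30, m), (22, 13, 30, r), (22, 13, 30, u), (26, 12, 24, s), (29, 30, 1, p), (29, 30, 1, u), (31, 30, 1, p), (31, 30, 1, u), (35, 27, 1, p), (35, 27, 1, u), (4, 24, 1, p), (4, 24, 1, u)}.
Selection C ≠ 24: {(15, 5, 1, p), (15, 5, 1, u), (2, 36, 30, m), (2, 36, 30, r), (2, 36, 30, u), (21, 40, 30, m), (21, 40, 30, r), (21, 40, 30, u), (22, 13, 30, m), (22, 13, 30, r), (22, 13, 30, u), (29, 30, 1, p), (29, 30, 1, u), (31, 30, 1, p), (31, 30, 1, u), (35, 27, 1, p), (35, 27, 1, u), (4, 24, 1, p), (4, 24, 1, u)}
Projecting to E, C (11 duplicate(s) eliminated): {(15, 1), (2, 30), (21, 30), (22, 30), (29, 1), (31, 1), (35, 1), (4, 1)}
Taking the difference: {(15, 1), (2, 30), (22, 30), (29, 1), (31, 1), (35, 1)}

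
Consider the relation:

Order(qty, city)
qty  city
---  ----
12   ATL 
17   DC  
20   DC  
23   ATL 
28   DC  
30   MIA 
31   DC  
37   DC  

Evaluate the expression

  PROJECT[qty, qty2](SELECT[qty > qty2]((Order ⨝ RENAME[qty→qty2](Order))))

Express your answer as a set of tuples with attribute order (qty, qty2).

{(20, 17), (23, 12), (28, 17), (28, 20), (31, 17), (31, 20), (31, 28), (37, 17), (37, 20), (37, 28), (37, 31)}

ρ[qty→qty2]: schema becomes (qty2, city); tuples unchanged.
Joining Order and RENAME[qty→qty2](Order) on city yields {(12, ATL, 12), (12, ATL, 23), (17, DC, 17), (17, DC, 20), (17, DC, 28), (17, DC, 31), (17, DC, 37), (20, DC, 17), (20, DC, 20), (20, DC, 28), (20, DC, 31), (20, DC, 37), (23, ATL, 12), (23, ATL, 23), (28, DC, 17), (28, DC, 20), (28, DC, 28), (28, DC, 31), (28, DC, 37), (30, MIA, 30), (31, DC, 17), (31, DC, 20), (31, DC, 28), (31, DC, 31), (31, DC, 37), (37, DC, 17), (37, DC, 20), (37, DC, 28), (37, DC, 31), (37, DC, 37)}.
Filtering on qty > qty2 leaves {(20, DC, 17), (23, ATL, 12), (28, DC, 17), (28, DC, 20), (31, DC, 17), (31, DC, 20), (31, DC, 28), (37, DC, 17), (37, DC, 20), (37, DC, 28), (37, DC, 31)}.
Keep only column(s) qty, qty2: {(20, 17), (23, 12), (28, 17), (28, 20), (31, 17), (31, 20), (31, 28), (37, 17), (37, 20), (37, 28), (37, 31)}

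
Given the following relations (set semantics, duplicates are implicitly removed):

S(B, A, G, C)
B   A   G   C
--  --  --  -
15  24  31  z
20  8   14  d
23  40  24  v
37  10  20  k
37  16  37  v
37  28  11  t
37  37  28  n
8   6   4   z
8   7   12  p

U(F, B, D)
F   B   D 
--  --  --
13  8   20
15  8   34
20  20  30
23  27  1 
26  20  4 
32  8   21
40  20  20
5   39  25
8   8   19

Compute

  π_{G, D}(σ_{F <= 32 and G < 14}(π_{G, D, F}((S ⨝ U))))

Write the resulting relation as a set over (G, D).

Joining S and U on B yields {(20, 8, 14, d, 20, 30), (20, 8, 14, d, 26, 4), (20, 8, 14, d, 40, 20), (8, 6, 4, z, 13, 20), (8, 6, 4, z, 15, 34), (8, 6, 4, z, 32, 21), (8, 6, 4, z, 8, 19), (8, 7, 12, p, 13, 20), (8, 7, 12, p, 15, 34), (8, 7, 12, p, 32, 21), (8, 7, 12, p, 8, 19)}.
Keep only column(s) G, D, F: {(12, 19, 8), (12, 20, 13), (12, 21, 32), (12, 34, 15), (14, 20, 40), (14, 30, 20), (14, 4, 26), (4, 19, 8), (4, 20, 13), (4, 21, 32), (4, 34, 15)}
Filtering on F <= 32 and G < 14 leaves {(12, 19, 8), (12, 20, 13), (12, 21, 32), (12, 34, 15), (4, 19, 8), (4, 20, 13), (4, 21, 32), (4, 34, 15)}.
Keep only column(s) G, D: {(12, 19), (12, 20), (12, 21), (12, 34), (4, 19), (4, 20), (4, 21), (4, 34)}

{(12, 19), (12, 20), (12, 21), (12, 34), (4, 19), (4, 20), (4, 21), (4, 34)}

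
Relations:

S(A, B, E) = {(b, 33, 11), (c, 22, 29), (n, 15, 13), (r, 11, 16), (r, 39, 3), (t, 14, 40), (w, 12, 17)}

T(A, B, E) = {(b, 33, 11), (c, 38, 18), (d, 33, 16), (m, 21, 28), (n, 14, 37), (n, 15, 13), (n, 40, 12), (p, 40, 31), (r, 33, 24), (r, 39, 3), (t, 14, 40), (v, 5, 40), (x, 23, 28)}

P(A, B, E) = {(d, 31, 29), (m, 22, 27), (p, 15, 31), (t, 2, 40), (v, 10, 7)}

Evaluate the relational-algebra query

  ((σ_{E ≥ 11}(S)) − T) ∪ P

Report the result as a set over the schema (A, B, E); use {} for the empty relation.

Filtering on E ≥ 11 leaves {(b, 33, 11), (c, 22, 29), (n, 15, 13), (r, 11, 16), (t, 14, 40), (w, 12, 17)}.
Difference: {(b, 33, 11), (c, 22, 29), (n, 15, 13), (r, 11, 16), (t, 14, 40), (w, 12, 17)} with {(b, 33, 11), (c, 38, 18), (d, 33, 16), (m, 21, 28), (n, 14, 37), (n, 15, 13), (n, 40, 12), (p, 40, 31), (r, 33, 24), (r, 39, 3), (t, 14, 40), (v, 5, 40), (x, 23, 28)} → {(c, 22, 29), (r, 11, 16), (w, 12, 17)}
Union: {(c, 22, 29), (r, 11, 16), (w, 12, 17)} with {(d, 31, 29), (m, 22, 27), (p, 15, 31), (t, 2, 40), (v, 10, 7)} → {(c, 22, 29), (d, 31, 29), (m, 22, 27), (p, 15, 31), (r, 11, 16), (t, 2, 40), (v, 10, 7), (w, 12, 17)}

{(c, 22, 29), (d, 31, 29), (m, 22, 27), (p, 15, 31), (r, 11, 16), (t, 2, 40), (v, 10, 7), (w, 12, 17)}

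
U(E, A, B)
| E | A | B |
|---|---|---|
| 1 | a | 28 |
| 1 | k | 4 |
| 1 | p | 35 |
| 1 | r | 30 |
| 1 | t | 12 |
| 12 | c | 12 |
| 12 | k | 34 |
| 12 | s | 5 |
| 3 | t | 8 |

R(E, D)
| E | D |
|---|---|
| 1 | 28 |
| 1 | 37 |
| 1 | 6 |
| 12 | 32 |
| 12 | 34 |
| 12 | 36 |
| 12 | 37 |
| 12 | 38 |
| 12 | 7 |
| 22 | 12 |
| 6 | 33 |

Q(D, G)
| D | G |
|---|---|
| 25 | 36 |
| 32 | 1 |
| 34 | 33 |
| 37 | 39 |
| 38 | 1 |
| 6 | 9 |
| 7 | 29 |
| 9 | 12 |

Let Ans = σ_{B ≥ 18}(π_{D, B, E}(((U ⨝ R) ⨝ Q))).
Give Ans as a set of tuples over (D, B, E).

{(32, 34, 12), (34, 34, 12), (37, 28, 1), (37, 30, 1), (37, 34, 12), (37, 35, 1), (38, 34, 12), (6, 28, 1), (6, 30, 1), (6, 35, 1), (7, 34, 12)}

Natural join on E: {(1, a, 28, 28), (1, a, 28, 37), (1, a, 28, 6), (1, k, 4, 28), (1, k, 4, 37), (1, k, 4, 6), (1, p, 35, 28), (1, p, 35, 37), (1, p, 35, 6), (1, r, 30, 28), (1, r, 30, 37), (1, r, 30, 6), (1, t, 12, 28), (1, t, 12, 37), (1, t, 12, 6), (12, c, 12, 32), (12, c, 12, 34), (12, c, 12, 36), (12, c, 12, 37), (12, c, 12, 38), (12, c, 12, 7), (12, k, 34, 32), (12, k, 34, 34), (12, k, 34, 36), (12, k, 34, 37), (12, k, 34, 38), (12, k, 34, 7), (12, s, 5, 32), (12, s, 5, 34), (12, s, 5, 36), (12, s, 5, 37), (12, s, 5, 38), (12, s, 5, 7)}
Natural join on D: {(1, a, 28, 37, 39), (1, a, 28, 6, 9), (1, k, 4, 37, 39), (1, k, 4, 6, 9), (1, p, 35, 37, 39), (1, p, 35, 6, 9), (1, r, 30, 37, 39), (1, r, 30, 6, 9), (1, t, 12, 37, 39), (1, t, 12, 6, 9), (12, c, 12, 32, 1), (12, c, 12, 34, 33), (12, c, 12, 37, 39), (12, c, 12, 38, 1), (12, c, 12, 7, 29), (12, k, 34, 32, 1), (12, k, 34, 34, 33), (12, k, 34, 37, 39), (12, k, 34, 38, 1), (12, k, 34, 7, 29), (12, s, 5, 32, 1), (12, s, 5, 34, 33), (12, s, 5, 37, 39), (12, s, 5, 38, 1), (12, s, 5, 7, 29)}
Projecting to D, B, E: {(32, 12, 12), (32, 34, 12), (32, 5, 12), (34, 12, 12), (34, 34, 12), (34, 5, 12), (37, 12, 1), (37, 12, 12), (37, 28, 1), (37, 30, 1), (37, 34, 12), (37, 35, 1), (37, 4, 1), (37, 5, 12), (38, 12, 12), (38, 34, 12), (38, 5, 12), (6, 12, 1), (6, 28, 1), (6, 30, 1), (6, 35, 1), (6, 4, 1), (7, 12, 12), (7, 34, 12), (7, 5, 12)}
Filtering on B ≥ 18 leaves {(32, 34, 12), (34, 34, 12), (37, 28, 1), (37, 30, 1), (37, 34, 12), (37, 35, 1), (38, 34, 12), (6, 28, 1), (6, 30, 1), (6, 35, 1), (7, 34, 12)}.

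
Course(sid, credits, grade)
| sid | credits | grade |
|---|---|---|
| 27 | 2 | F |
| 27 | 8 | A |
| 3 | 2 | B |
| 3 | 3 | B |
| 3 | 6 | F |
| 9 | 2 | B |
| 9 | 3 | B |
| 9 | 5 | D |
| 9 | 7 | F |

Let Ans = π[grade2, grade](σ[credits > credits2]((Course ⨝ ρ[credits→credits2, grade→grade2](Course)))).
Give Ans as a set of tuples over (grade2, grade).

{(B, B), (B, D), (B, F), (D, F), (F, A)}

ρ[credits→credits2, grade→grade2]: schema becomes (sid, credits2, grade2); tuples unchanged.
Natural join on sid: {(27, 2, F, 2, F), (27, 2, F, 8, A), (27, 8, A, 2, F), (27, 8, A, 8, A), (3, 2, B, 2, B), (3, 2, B, 3, B), (3, 2, B, 6, F), (3, 3, B, 2, B), (3, 3, B, 3, B), (3, 3, B, 6, F), (3, 6, F, 2, B), (3, 6, F, 3, B), (3, 6, F, 6, F), (9, 2, B, 2, B), (9, 2, B, 3, B), (9, 2, B, 5, D), (9, 2, B, 7, F), (9, 3, B, 2, B), (9, 3, B, 3, B), (9, 3, B, 5, D), (9, 3, B, 7, F), (9, 5, D, 2, B), (9, 5, D, 3, B), (9, 5, D, 5, D), (9, 5, D, 7, F), (9, 7, F, 2, B), (9, 7, F, 3, B), (9, 7, F, 5, D), (9, 7, F, 7, F)}
Filtering on credits > credits2 leaves {(27, 8, A, 2, F), (3, 3, B, 2, B), (3, 6, F, 2, B), (3, 6, F, 3, B), (9, 3, B, 2, B), (9, 5, D, 2, B), (9, 5, D, 3, B), (9, 7, F, 2, B), (9, 7, F, 3, B), (9, 7, F, 5, D)}.
π[grade2, grade]: project onto (grade2, grade) (5 duplicate(s) eliminated) → {(B, B), (B, D), (B, F), (D, F), (F, A)}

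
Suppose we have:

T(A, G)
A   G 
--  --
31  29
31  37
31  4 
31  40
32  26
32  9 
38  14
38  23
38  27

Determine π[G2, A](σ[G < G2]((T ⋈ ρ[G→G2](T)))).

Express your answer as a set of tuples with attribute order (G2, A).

{(23, 38), (26, 32), (27, 38), (29, 31), (37, 31), (40, 31)}

ρ[G→G2]: schema becomes (A, G2); tuples unchanged.
Natural join on A: {(31, 29, 29), (31, 29, 37), (31, 29, 4), (31, 29, 40), (31, 37, 29), (31, 37, 37), (31, 37, 4), (31, 37, 40), (31, 4, 29), (31, 4, 37), (31, 4, 4), (31, 4, 40), (31, 40, 29), (31, 40, 37), (31, 40, 4), (31, 40, 40), (32, 26, 26), (32, 26, 9), (32, 9, 26), (32, 9, 9), (38, 14, 14), (38, 14, 23), (38, 14, 27), (38, 23, 14), (38, 23, 23), (38, 23, 27), (38, 27, 14), (38, 27, 23), (38, 27, 27)}
Apply σ_{G < G2}; surviving tuples: {(31, 29, 37), (31, 29, 40), (31, 37, 40), (31, 4, 29), (31, 4, 37), (31, 4, 40), (32, 9, 26), (38, 14, 23), (38, 14, 27), (38, 23, 27)}
π_{G2, A} gives {(23, 38), (26, 32), (27, 38), (29, 31), (37, 31), (40, 31)} (4 duplicate(s) eliminated).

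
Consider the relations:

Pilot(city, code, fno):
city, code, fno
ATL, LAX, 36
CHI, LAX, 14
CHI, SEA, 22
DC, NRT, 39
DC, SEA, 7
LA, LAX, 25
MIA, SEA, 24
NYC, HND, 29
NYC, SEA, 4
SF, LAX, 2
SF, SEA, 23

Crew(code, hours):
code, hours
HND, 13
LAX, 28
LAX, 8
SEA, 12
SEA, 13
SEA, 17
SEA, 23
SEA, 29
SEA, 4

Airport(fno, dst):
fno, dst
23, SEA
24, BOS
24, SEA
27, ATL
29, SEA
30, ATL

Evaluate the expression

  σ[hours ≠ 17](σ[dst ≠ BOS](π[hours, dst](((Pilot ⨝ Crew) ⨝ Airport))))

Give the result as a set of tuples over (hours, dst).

Pilot ⋈ Crew (natural join on code): {(ATL, LAX, 36, 28), (ATL, LAX, 36, 8), (CHI, LAX, 14, 28), (CHI, LAX, 14, 8), (CHI, SEA, 22, 12), (CHI, SEA, 22, 13), (CHI, SEA, 22, 17), (CHI, SEA, 22, 23), (CHI, SEA, 22, 29), (CHI, SEA, 22, 4), (DC, SEA, 7, 12), (DC, SEA, 7, 13), (DC, SEA, 7, 17), (DC, SEA, 7, 23), (DC, SEA, 7, 29), (DC, SEA, 7, 4), (LA, LAX, 25, 28), (LA, LAX, 25, 8), (MIA, SEA, 24, 12), (MIA, SEA, 24, 13), (MIA, SEA, 24, 17), (MIA, SEA, 24, 23), (MIA, SEA, 24, 29), (MIA, SEA, 24, 4), (NYC, HND, 29, 13), (NYC, SEA, 4, 12), (NYC, SEA, 4, 13), (NYC, SEA, 4, 17), (NYC, SEA, 4, 23), (NYC, SEA, 4, 29), (NYC, SEA, 4, 4), (SF, LAX, 2, 28), (SF, LAX, 2, 8), (SF, SEA, 23, 12), (SF, SEA, 23, 13), (SF, SEA, 23, 17), (SF, SEA, 23, 23), (SF, SEA, 23, 29), (SF, SEA, 23, 4)}
(Pilot ⨝ Crew) ⋈ Airport (natural join on fno): {(MIA, SEA, 24, 12, BOS), (MIA, SEA, 24, 12, SEA), (MIA, SEA, 24, 13, BOS), (MIA, SEA, 24, 13, SEA), (MIA, SEA, 24, 17, BOS), (MIA, SEA, 24, 17, SEA), (MIA, SEA, 24, 23, BOS), (MIA, SEA, 24, 23, SEA), (MIA, SEA, 24, 29, BOS), (MIA, SEA, 24, 29, SEA), (MIA, SEA, 24, 4, BOS), (MIA, SEA, 24, 4, SEA), (NYC, HND, 29, 13, SEA), (SF, SEA, 23, 12, SEA), (SF, SEA, 23, 13, SEA), (SF, SEA, 23, 17, SEA), (SF, SEA, 23, 23, SEA), (SF, SEA, 23, 29, SEA), (SF, SEA, 23, 4, SEA)}
π_{hours, dst} gives {(12, BOS), (12, SEA), (13, BOS), (13, SEA), (17, BOS), (17, SEA), (23, BOS), (23, SEA), (29, BOS), (29, SEA), (4, BOS), (4, SEA)} (7 duplicate(s) eliminated).
σ[dst ≠ BOS]: keep tuples satisfying dst ≠ BOS → {(12, SEA), (13, SEA), (17, SEA), (23, SEA), (29, SEA), (4, SEA)}
σ[hours ≠ 17]: keep tuples satisfying hours ≠ 17 → {(12, SEA), (13, SEA), (23, SEA), (29, SEA), (4, SEA)}

{(12, SEA), (13, SEA), (23, SEA), (29, SEA), (4, SEA)}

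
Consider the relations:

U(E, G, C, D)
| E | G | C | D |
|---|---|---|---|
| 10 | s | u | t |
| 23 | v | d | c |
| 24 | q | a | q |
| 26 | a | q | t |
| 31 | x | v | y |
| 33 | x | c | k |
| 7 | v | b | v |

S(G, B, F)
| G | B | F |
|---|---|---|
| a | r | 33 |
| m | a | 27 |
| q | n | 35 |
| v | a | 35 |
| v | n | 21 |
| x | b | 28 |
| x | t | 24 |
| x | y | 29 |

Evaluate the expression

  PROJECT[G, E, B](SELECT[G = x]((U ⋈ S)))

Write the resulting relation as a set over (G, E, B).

{(x, 31, b), (x, 31, t), (x, 31, y), (x, 33, b), (x, 33, t), (x, 33, y)}

Joining U and S on G yields {(23, v, d, c, a, 35), (23, v, d, c, n, 21), (24, q, a, q, n, 35), (26, a, q, t, r, 33), (31, x, v, y, b, 28), (31, x, v, y, t, 24), (31, x, v, y, y, 29), (33, x, c, k, b, 28), (33, x, c, k, t, 24), (33, x, c, k, y, 29), (7, v, b, v, a, 35), (7, v, b, v, n, 21)}.
σ[G = x]: keep tuples satisfying G = x → {(31, x, v, y, b, 28), (31, x, v, y, t, 24), (31, x, v, y, y, 29), (33, x, c, k, b, 28), (33, x, c, k, t, 24), (33, x, c, k, y, 29)}
π[G, E, B]: project onto (G, E, B) → {(x, 31, b), (x, 31, t), (x, 31, y), (x, 33, b), (x, 33, t), (x, 33, y)}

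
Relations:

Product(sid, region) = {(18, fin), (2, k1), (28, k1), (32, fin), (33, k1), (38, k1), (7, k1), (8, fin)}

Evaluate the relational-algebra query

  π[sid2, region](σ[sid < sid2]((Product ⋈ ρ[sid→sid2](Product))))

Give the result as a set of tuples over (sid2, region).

{(18, fin), (28, k1), (32, fin), (33, k1), (38, k1), (7, k1)}

ρ[sid→sid2]: schema becomes (sid2, region); tuples unchanged.
Product ⋈ ρ[sid→sid2](Product) (natural join on region): {(18, fin, 18), (18, fin, 32), (18, fin, 8), (2, k1, 2), (2, k1, 28), (2, k1, 33), (2, k1, 38), (2, k1, 7), (28, k1, 2), (28, k1, 28), (28, k1, 33), (28, k1, 38), (28, k1, 7), (32, fin, 18), (32, fin, 32), (32, fin, 8), (33, k1, 2), (33, k1, 28), (33, k1, 33), (33, k1, 38), (33, k1, 7), (38, k1, 2), (38, k1, 28), (38, k1, 33), (38, k1, 38), (38, k1, 7), (7, k1, 2), (7, k1, 28), (7, k1, 33), (7, k1, 38), (7, k1, 7), (8, fin, 18), (8, fin, 32), (8, fin, 8)}
Selection sid < sid2: {(18, fin, 32), (2, k1, 28), (2, k1, 33), (2, k1, 38), (2, k1, 7), (28, k1, 33), (28, k1, 38), (33, k1, 38), (7, k1, 28), (7, k1, 33), (7, k1, 38), (8, fin, 18), (8, fin, 32)}
Keep only column(s) sid2, region (7 duplicate(s) eliminated): {(18, fin), (28, k1), (32, fin), (33, k1), (38, k1), (7, k1)}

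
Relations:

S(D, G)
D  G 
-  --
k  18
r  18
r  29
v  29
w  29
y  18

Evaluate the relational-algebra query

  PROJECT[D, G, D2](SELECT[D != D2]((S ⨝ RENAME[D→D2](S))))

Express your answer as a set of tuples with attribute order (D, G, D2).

ρ[D→D2]: schema becomes (D2, G); tuples unchanged.
Natural join on G: {(k, 18, k), (k, 18, r), (k, 18, y), (r, 18, k), (r, 18, r), (r, 18, y), (r, 29, r), (r, 29, v), (r, 29, w), (v, 29, r), (v, 29, v), (v, 29, w), (w, 29, r), (w, 29, v), (w, 29, w), (y, 18, k), (y, 18, r), (y, 18, y)}
Apply σ_{D != D2}; surviving tuples: {(k, 18, r), (k, 18, y), (r, 18, k), (r, 18, y), (r, 29, v), (r, 29, w), (v, 29, r), (v, 29, w), (w, 29, r), (w, 29, v), (y, 18, k), (y, 18, r)}
Projecting to D, G, D2: {(k, 18, r), (k, 18, y), (r, 18, k), (r, 18, y), (r, 29, v), (r, 29, w), (v, 29, r), (v, 29, w), (w, 29, r), (w, 29, v), (y, 18, k), (y, 18, r)}

{(k, 18, r), (k, 18, y), (r, 18, k), (r, 18, y), (r, 29, v), (r, 29, w), (v, 29, r), (v, 29, w), (w, 29, r), (w, 29, v), (y, 18, k), (y, 18, r)}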